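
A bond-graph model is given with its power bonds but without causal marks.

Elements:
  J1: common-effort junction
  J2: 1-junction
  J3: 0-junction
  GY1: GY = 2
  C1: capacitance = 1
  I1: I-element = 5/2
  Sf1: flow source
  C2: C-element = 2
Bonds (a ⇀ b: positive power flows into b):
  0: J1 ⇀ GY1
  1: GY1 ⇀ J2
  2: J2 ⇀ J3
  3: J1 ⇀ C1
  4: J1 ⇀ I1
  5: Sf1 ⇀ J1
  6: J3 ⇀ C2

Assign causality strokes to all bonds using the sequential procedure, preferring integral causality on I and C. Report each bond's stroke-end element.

#0 stroke at GY1
#1 stroke at GY1
#2 stroke at J2
#3 stroke at J1
#4 stroke at I1
#5 stroke at Sf1
#6 stroke at J3

bond 5 →Sf1  (Sf1 fixes flow; stroke at Sf1)
bond 3 →J1  (C1: C, integral causality)
bond 0 →GY1  (0-jn J1 has e-setter on 3)
bond 4 →I1  (0-jn J1 has e-setter on 3)
bond 1 →GY1  (GY1: gyrator matches bond 0)
bond 2 →J2  (common-f at J2 fixed by 1)
bond 6 →J3  (J3: last free bond brings effort in)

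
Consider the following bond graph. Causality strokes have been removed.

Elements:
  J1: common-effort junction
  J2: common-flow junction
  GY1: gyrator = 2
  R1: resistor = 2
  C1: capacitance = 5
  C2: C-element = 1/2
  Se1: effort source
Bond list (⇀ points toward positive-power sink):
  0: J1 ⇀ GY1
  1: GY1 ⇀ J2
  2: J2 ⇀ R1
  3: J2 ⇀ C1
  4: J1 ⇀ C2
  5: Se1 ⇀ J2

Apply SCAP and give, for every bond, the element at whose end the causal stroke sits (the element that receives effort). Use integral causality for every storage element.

β5 stroke→J2  (Se1 fixes effort; stroke away)
β3 stroke→J2  (C1: C, integral causality)
β4 stroke→J1  (C2: C, integral causality)
β0 stroke→GY1  (J1 effort already set via bond 4)
β1 stroke→GY1  (GY GY1: same side as bond 0)
β2 stroke→J2  (common-f at J2 fixed by 1)

#0 →GY1
#1 →GY1
#2 →J2
#3 →J2
#4 →J1
#5 →J2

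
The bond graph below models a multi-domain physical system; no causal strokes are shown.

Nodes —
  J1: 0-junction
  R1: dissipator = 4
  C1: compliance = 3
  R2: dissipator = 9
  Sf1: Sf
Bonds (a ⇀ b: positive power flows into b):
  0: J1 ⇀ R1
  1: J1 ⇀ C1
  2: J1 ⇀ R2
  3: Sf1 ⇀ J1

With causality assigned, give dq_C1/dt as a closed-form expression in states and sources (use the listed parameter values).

dq_C1/dt = F_Sf1 - 13*q_C1/108

b3 →Sf1  (Sf1 fixes flow; stroke at Sf1)
b1 →J1  (C1 outputs effort q/C1)
b0 →R1  (0-jn J1 has e-setter on 1)
b2 →R2  (0-jn J1 has e-setter on 1)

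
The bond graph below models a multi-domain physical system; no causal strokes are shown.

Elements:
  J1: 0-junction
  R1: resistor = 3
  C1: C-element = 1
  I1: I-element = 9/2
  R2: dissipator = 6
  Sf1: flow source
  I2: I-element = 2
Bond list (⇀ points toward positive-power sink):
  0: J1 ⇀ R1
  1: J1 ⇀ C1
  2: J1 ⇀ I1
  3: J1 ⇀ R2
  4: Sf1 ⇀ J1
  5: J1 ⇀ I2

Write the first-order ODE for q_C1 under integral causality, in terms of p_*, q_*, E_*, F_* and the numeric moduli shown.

β4 stroke at Sf1  (source Sf1 imposes f)
β1 stroke at J1  (C1: C, integral causality)
β0 stroke at R1  (J1 effort already set via bond 1)
β2 stroke at I1  (J1: bond 1 brought effort, rest push out)
β3 stroke at R2  (J1 effort already set via bond 1)
β5 stroke at I2  (J1: bond 1 brought effort, rest push out)

dq_C1/dt = F_Sf1 - 2*p_I1/9 - p_I2/2 - q_C1/2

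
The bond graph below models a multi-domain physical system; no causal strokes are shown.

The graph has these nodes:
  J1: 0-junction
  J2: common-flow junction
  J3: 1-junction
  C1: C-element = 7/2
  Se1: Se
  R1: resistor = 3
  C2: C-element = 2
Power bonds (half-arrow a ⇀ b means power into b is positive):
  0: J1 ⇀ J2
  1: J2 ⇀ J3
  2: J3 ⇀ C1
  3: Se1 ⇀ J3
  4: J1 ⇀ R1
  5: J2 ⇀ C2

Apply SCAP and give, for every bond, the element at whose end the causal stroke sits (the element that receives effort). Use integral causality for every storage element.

#0 |J1
#1 |J2
#2 |J3
#3 |J3
#4 |R1
#5 |J2

b3 stroke at J3  (source Se1 imposes e)
b2 stroke at J3  (C1 integral (e out))
b1 stroke at J2  (only one flow-in slot at J3)
b5 stroke at J2  (prefer integral on C2)
b0 stroke at J1  (closing 1-jn rule on J2)
b4 stroke at R1  (0-jn J1 has e-setter on 0)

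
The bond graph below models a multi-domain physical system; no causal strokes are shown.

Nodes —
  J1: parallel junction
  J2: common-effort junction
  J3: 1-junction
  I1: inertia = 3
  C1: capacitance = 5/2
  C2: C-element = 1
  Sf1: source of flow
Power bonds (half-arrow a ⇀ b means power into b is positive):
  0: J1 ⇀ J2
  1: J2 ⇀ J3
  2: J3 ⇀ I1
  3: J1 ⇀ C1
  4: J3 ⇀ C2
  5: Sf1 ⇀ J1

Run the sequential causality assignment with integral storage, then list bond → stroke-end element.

β5 →Sf1  (Sf1 fixes flow; stroke at Sf1)
β2 →I1  (prefer integral on I1)
β1 →J3  (J3: bond 2 brought flow, rest push out)
β4 →J3  (common-f at J3 fixed by 2)
β0 →J2  (closing 0-jn rule on J2)
β3 →J1  (closing 0-jn rule on J1)

β0 stroke at J2
β1 stroke at J3
β2 stroke at I1
β3 stroke at J1
β4 stroke at J3
β5 stroke at Sf1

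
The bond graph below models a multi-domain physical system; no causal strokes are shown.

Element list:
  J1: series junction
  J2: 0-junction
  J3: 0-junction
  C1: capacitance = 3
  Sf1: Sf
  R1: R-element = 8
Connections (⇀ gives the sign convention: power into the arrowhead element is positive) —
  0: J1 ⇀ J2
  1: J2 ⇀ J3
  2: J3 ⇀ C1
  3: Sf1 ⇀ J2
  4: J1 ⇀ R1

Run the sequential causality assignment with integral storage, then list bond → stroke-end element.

#0 |J1
#1 |J2
#2 |J3
#3 |Sf1
#4 |R1

b3 stroke at Sf1  (Sf1 (Sf) sets flow on bond)
b2 stroke at J3  (prefer integral on C1)
b1 stroke at J2  (common-e at J3 fixed by 2)
b0 stroke at J1  (J2: bond 1 brought effort, rest push out)
b4 stroke at R1  (closing 1-jn rule on J1)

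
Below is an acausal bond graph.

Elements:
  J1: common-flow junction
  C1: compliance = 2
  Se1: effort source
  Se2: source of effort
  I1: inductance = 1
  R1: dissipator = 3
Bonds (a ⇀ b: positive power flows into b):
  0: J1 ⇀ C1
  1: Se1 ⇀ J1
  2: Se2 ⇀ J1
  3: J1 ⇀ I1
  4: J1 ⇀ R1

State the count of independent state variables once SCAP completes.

2  (C1, I1 all integral)

bond 1 stroke→J1  (Se1 fixes effort; stroke away)
bond 2 stroke→J1  (source Se2 imposes e)
bond 0 stroke→J1  (prefer integral on C1)
bond 3 stroke→I1  (I1 integral (f out))
bond 4 stroke→J1  (J1: bond 3 brought flow, rest push out)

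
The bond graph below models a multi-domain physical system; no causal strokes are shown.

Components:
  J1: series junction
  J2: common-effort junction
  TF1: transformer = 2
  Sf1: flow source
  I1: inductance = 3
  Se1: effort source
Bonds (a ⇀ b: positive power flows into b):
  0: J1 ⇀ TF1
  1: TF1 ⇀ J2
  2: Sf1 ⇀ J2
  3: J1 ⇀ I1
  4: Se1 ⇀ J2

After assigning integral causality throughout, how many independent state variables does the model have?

b2 |Sf1  (Sf1 (Sf) sets flow on bond)
b4 |J2  (Se1 fixes effort; stroke away)
b1 |TF1  (0-jn J2 has e-setter on 4)
b0 |J1  (TF1: transformer flips bond 1)
b3 |I1  (closing 1-jn rule on J1)

1  (I1 all integral)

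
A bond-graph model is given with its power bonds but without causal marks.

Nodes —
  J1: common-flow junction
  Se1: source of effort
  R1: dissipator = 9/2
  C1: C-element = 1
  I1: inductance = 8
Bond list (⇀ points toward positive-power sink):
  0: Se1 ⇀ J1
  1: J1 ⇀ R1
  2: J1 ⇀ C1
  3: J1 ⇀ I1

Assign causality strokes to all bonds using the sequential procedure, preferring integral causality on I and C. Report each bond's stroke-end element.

β0 |J1  (Se1 (Se) sets effort on bond)
β2 |J1  (C1 integral (e out))
β3 |I1  (I1 integral (f out))
β1 |J1  (J1: bond 3 brought flow, rest push out)

β0 |J1
β1 |J1
β2 |J1
β3 |I1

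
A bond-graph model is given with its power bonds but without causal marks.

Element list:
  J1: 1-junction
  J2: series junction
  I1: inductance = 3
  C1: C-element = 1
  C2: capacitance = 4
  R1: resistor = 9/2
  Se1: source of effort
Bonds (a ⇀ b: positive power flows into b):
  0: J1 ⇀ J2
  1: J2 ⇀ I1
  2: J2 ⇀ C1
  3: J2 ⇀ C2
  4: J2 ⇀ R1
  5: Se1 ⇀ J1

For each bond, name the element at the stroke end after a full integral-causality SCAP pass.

b0 →J2
b1 →I1
b2 →J2
b3 →J2
b4 →J2
b5 →J1

bond 5 →J1  (Se1 (Se) sets effort on bond)
bond 0 →J2  (J1: last free bond brings flow in)
bond 1 →I1  (I1 outputs flow p/I1)
bond 2 →J2  (1-jn J2 has f-setter on 1)
bond 3 →J2  (J2 flow already set via bond 1)
bond 4 →J2  (J2 flow already set via bond 1)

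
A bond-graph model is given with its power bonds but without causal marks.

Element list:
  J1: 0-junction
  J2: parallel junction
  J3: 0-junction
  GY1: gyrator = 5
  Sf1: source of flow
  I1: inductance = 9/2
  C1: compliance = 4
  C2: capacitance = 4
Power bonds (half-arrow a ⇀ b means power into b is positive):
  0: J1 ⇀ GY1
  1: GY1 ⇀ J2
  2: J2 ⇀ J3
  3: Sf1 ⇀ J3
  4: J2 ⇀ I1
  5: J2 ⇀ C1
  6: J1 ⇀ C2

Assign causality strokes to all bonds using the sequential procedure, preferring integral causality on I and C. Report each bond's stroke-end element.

b0 →GY1
b1 →GY1
b2 →J3
b3 →Sf1
b4 →I1
b5 →J2
b6 →J1

b3 →Sf1  (Sf1 (Sf) sets flow on bond)
b2 →J3  (J3: last free bond brings effort in)
b4 →I1  (prefer integral on I1)
b5 →J2  (C1 integral (e out))
b1 →GY1  (common-e at J2 fixed by 5)
b0 →GY1  (GY1 both-in/both-out from 1)
b6 →J1  (J1 needs exactly one e-in)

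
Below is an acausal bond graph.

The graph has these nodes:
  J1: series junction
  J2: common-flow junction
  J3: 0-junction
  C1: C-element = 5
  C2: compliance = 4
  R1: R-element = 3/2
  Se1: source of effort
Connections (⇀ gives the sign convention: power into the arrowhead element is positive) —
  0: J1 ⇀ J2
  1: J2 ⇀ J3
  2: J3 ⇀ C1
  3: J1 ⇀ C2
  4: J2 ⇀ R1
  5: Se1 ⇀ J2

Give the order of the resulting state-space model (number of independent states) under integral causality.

β5 |J2  (Se1 fixes effort; stroke away)
β2 |J3  (prefer integral on C1)
β1 |J2  (J3 effort already set via bond 2)
β3 |J1  (prefer integral on C2)
β0 |J2  (closing 1-jn rule on J1)
β4 |R1  (only one flow-in slot at J2)

2  (C1, C2 all integral)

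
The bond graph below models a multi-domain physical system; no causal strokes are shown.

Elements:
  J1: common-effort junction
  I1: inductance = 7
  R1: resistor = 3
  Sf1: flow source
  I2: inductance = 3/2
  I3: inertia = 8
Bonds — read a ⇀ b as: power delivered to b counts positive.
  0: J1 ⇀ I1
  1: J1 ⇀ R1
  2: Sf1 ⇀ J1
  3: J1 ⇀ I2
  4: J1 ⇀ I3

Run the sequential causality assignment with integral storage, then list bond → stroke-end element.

b0 |I1
b1 |J1
b2 |Sf1
b3 |I2
b4 |I3

bond 2 →Sf1  (Sf1 fixes flow; stroke at Sf1)
bond 0 →I1  (prefer integral on I1)
bond 3 →I2  (I2 outputs flow p/I2)
bond 4 →I3  (I3 outputs flow p/I3)
bond 1 →J1  (J1: last free bond brings effort in)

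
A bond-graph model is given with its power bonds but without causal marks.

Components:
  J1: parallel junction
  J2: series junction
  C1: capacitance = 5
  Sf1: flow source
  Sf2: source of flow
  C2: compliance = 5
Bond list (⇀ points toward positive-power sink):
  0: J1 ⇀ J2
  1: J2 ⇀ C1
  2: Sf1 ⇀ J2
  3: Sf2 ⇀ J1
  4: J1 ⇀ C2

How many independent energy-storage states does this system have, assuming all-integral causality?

bond 2 →Sf1  (Sf1 fixes flow; stroke at Sf1)
bond 3 →Sf2  (Sf2: flow source, stroke at near end)
bond 0 →J2  (common-f at J2 fixed by 2)
bond 1 →J2  (J2 flow already set via bond 2)
bond 4 →J1  (only one effort-in slot at J1)

2  (C1, C2 all integral)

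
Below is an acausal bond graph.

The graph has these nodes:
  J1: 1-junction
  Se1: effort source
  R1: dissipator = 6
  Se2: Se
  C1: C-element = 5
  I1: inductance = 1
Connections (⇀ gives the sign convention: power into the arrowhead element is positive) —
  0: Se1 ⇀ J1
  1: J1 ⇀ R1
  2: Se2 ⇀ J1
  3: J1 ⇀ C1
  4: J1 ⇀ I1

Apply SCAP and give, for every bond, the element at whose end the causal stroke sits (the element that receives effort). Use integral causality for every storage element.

#0 stroke→J1
#1 stroke→J1
#2 stroke→J1
#3 stroke→J1
#4 stroke→I1

b0 |J1  (Se1: effort source, stroke at far end)
b2 |J1  (source Se2 imposes e)
b3 |J1  (C1 outputs effort q/C1)
b4 |I1  (I1 integral (f out))
b1 |J1  (J1: bond 4 brought flow, rest push out)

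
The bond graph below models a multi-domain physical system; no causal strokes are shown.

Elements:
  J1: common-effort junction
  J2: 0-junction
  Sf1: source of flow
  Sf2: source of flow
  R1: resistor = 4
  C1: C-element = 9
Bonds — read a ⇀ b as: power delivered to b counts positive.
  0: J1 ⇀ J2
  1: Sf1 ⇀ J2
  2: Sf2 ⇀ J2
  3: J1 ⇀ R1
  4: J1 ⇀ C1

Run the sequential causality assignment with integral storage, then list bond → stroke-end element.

bond 0 stroke→J2
bond 1 stroke→Sf1
bond 2 stroke→Sf2
bond 3 stroke→R1
bond 4 stroke→J1

β1 stroke at Sf1  (Sf1 (Sf) sets flow on bond)
β2 stroke at Sf2  (Sf2 fixes flow; stroke at Sf2)
β0 stroke at J2  (J2: last free bond brings effort in)
β4 stroke at J1  (C1 integral (e out))
β3 stroke at R1  (0-jn J1 has e-setter on 4)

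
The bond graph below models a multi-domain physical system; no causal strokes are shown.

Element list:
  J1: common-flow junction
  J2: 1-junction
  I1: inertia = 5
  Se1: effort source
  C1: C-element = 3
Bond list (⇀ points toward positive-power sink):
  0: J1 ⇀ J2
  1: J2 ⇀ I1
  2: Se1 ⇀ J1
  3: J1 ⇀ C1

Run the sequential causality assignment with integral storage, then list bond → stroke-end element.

bond 0 |J2
bond 1 |I1
bond 2 |J1
bond 3 |J1

b2 |J1  (source Se1 imposes e)
b1 |I1  (I1: I, integral causality)
b0 |J2  (J2: bond 1 brought flow, rest push out)
b3 |J1  (1-jn J1 has f-setter on 0)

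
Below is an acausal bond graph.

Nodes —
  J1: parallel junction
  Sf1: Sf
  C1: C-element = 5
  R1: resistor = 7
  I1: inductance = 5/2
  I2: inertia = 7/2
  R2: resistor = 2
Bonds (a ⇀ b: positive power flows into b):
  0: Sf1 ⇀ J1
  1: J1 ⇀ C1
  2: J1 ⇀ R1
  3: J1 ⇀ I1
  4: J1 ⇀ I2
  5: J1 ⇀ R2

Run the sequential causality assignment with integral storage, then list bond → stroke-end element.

#0 |Sf1
#1 |J1
#2 |R1
#3 |I1
#4 |I2
#5 |R2

b0 stroke→Sf1  (Sf1: flow source, stroke at near end)
b1 stroke→J1  (C1: C, integral causality)
b2 stroke→R1  (common-e at J1 fixed by 1)
b3 stroke→I1  (0-jn J1 has e-setter on 1)
b4 stroke→I2  (common-e at J1 fixed by 1)
b5 stroke→R2  (J1 effort already set via bond 1)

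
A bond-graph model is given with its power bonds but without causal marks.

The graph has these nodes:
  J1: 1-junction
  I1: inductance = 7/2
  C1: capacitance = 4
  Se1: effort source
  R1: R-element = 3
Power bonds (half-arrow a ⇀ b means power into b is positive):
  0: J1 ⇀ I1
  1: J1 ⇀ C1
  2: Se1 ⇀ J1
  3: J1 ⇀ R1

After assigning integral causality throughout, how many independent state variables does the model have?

2  (C1, I1 all integral)

bond 2 stroke at J1  (Se1: effort source, stroke at far end)
bond 0 stroke at I1  (prefer integral on I1)
bond 1 stroke at J1  (J1: bond 0 brought flow, rest push out)
bond 3 stroke at J1  (1-jn J1 has f-setter on 0)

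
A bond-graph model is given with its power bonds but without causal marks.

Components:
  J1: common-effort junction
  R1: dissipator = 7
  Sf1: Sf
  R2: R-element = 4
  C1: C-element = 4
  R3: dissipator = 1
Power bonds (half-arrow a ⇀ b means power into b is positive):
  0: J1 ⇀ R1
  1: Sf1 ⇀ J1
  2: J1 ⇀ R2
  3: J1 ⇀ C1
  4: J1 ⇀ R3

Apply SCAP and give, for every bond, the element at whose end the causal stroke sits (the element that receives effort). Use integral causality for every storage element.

#0 stroke→R1
#1 stroke→Sf1
#2 stroke→R2
#3 stroke→J1
#4 stroke→R3

β1 stroke at Sf1  (source Sf1 imposes f)
β3 stroke at J1  (C1 integral (e out))
β0 stroke at R1  (J1: bond 3 brought effort, rest push out)
β2 stroke at R2  (0-jn J1 has e-setter on 3)
β4 stroke at R3  (J1: bond 3 brought effort, rest push out)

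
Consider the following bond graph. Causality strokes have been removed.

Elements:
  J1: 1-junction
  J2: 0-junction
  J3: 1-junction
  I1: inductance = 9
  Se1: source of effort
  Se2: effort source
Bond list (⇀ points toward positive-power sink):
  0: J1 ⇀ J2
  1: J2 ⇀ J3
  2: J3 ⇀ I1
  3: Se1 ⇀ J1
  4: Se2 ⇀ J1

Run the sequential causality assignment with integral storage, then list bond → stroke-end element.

β0 stroke→J2
β1 stroke→J3
β2 stroke→I1
β3 stroke→J1
β4 stroke→J1

bond 3 |J1  (Se1: effort source, stroke at far end)
bond 4 |J1  (Se2 fixes effort; stroke away)
bond 0 |J2  (J1 needs exactly one f-in)
bond 1 |J3  (J2: bond 0 brought effort, rest push out)
bond 2 |I1  (J3: last free bond brings flow in)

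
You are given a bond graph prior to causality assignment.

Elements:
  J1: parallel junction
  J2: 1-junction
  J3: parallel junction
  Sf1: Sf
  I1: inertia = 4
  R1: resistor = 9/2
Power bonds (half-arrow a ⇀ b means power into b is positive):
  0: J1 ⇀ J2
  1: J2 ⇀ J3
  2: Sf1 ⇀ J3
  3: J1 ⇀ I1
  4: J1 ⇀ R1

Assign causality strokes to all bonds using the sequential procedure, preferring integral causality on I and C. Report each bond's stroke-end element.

bond 2 →Sf1  (Sf1: flow source, stroke at near end)
bond 1 →J3  (closing 0-jn rule on J3)
bond 0 →J2  (J2: bond 1 brought flow, rest push out)
bond 3 →I1  (prefer integral on I1)
bond 4 →J1  (only one effort-in slot at J1)

#0 →J2
#1 →J3
#2 →Sf1
#3 →I1
#4 →J1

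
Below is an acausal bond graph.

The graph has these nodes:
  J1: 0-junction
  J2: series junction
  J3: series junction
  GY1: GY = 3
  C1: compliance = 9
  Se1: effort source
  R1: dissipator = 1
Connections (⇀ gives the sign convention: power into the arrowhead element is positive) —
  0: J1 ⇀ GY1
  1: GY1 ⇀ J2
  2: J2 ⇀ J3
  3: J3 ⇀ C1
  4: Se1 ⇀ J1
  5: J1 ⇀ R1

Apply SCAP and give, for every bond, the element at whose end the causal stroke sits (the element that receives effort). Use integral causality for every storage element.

#4 |J1  (source Se1 imposes e)
#0 |GY1  (J1 effort already set via bond 4)
#5 |R1  (J1: bond 4 brought effort, rest push out)
#1 |GY1  (through GY1, causality inverts; strokes same side of GY1)
#2 |J2  (common-f at J2 fixed by 1)
#3 |J3  (J3 flow already set via bond 2)

b0 stroke at GY1
b1 stroke at GY1
b2 stroke at J2
b3 stroke at J3
b4 stroke at J1
b5 stroke at R1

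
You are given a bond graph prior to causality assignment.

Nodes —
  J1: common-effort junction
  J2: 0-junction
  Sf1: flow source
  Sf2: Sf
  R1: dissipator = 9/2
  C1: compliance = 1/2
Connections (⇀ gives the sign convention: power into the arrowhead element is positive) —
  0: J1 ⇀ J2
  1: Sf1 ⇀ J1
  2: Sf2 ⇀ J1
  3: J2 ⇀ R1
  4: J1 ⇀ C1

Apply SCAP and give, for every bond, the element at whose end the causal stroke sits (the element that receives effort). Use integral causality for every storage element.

b1 stroke at Sf1  (Sf1: flow source, stroke at near end)
b2 stroke at Sf2  (source Sf2 imposes f)
b4 stroke at J1  (C1 integral (e out))
b0 stroke at J2  (J1: bond 4 brought effort, rest push out)
b3 stroke at R1  (0-jn J2 has e-setter on 0)

b0 stroke at J2
b1 stroke at Sf1
b2 stroke at Sf2
b3 stroke at R1
b4 stroke at J1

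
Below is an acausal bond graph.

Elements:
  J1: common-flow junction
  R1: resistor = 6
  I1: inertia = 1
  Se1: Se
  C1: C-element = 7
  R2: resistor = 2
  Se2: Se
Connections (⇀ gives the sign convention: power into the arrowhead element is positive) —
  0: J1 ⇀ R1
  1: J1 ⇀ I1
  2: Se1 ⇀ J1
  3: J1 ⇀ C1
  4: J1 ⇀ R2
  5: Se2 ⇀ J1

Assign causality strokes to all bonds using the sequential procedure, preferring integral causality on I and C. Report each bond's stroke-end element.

b2 |J1  (Se1 fixes effort; stroke away)
b5 |J1  (Se2: effort source, stroke at far end)
b1 |I1  (I1 outputs flow p/I1)
b0 |J1  (J1: bond 1 brought flow, rest push out)
b3 |J1  (1-jn J1 has f-setter on 1)
b4 |J1  (1-jn J1 has f-setter on 1)

bond 0 →J1
bond 1 →I1
bond 2 →J1
bond 3 →J1
bond 4 →J1
bond 5 →J1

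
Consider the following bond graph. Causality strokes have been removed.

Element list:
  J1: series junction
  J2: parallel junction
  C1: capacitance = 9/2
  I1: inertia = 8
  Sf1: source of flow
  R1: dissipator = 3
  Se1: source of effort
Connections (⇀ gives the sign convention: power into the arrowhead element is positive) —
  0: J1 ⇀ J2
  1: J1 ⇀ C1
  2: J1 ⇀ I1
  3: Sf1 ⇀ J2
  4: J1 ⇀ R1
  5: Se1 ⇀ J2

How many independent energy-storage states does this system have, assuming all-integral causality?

b3 |Sf1  (Sf1 (Sf) sets flow on bond)
b5 |J2  (Se1 (Se) sets effort on bond)
b0 |J1  (0-jn J2 has e-setter on 5)
b1 |J1  (prefer integral on C1)
b2 |I1  (I1 outputs flow p/I1)
b4 |J1  (J1: bond 2 brought flow, rest push out)

2  (C1, I1 all integral)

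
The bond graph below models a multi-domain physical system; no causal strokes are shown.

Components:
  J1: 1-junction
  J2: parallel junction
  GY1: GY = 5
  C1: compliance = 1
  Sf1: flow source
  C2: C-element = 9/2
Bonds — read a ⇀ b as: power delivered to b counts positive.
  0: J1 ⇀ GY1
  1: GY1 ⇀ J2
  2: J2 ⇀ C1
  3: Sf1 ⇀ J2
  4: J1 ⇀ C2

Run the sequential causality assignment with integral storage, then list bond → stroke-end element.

bond 0 stroke at GY1
bond 1 stroke at GY1
bond 2 stroke at J2
bond 3 stroke at Sf1
bond 4 stroke at J1

#3 stroke→Sf1  (Sf1 (Sf) sets flow on bond)
#2 stroke→J2  (C1 outputs effort q/C1)
#1 stroke→GY1  (J2 effort already set via bond 2)
#0 stroke→GY1  (GY1 both-in/both-out from 1)
#4 stroke→J1  (J1: bond 0 brought flow, rest push out)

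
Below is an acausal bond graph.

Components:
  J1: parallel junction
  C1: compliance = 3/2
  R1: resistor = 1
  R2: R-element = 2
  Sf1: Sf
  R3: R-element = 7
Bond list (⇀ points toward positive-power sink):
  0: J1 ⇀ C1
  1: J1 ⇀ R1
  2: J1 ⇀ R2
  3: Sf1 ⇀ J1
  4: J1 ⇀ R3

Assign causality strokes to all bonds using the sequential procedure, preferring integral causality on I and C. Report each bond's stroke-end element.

b0 →J1
b1 →R1
b2 →R2
b3 →Sf1
b4 →R3

bond 3 stroke→Sf1  (Sf1 (Sf) sets flow on bond)
bond 0 stroke→J1  (C1: C, integral causality)
bond 1 stroke→R1  (J1 effort already set via bond 0)
bond 2 stroke→R2  (J1: bond 0 brought effort, rest push out)
bond 4 stroke→R3  (J1: bond 0 brought effort, rest push out)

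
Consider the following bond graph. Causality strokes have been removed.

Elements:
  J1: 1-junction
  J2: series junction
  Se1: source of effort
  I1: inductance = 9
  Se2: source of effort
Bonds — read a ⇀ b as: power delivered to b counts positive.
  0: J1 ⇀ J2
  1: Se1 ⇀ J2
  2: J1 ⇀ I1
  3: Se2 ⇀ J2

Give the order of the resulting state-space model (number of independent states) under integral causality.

1  (I1 all integral)

bond 1 |J2  (Se1 (Se) sets effort on bond)
bond 3 |J2  (Se2 (Se) sets effort on bond)
bond 0 |J1  (closing 1-jn rule on J2)
bond 2 |I1  (closing 1-jn rule on J1)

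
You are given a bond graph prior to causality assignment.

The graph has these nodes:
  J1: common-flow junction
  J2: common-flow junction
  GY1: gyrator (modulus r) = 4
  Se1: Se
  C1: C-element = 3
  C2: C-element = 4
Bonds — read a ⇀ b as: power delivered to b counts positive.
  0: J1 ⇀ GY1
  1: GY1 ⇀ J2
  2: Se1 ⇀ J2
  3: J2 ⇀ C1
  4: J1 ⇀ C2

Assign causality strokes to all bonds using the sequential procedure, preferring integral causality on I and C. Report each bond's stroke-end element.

b0 stroke at GY1
b1 stroke at GY1
b2 stroke at J2
b3 stroke at J2
b4 stroke at J1

β2 stroke→J2  (Se1 fixes effort; stroke away)
β3 stroke→J2  (C1 integral (e out))
β1 stroke→GY1  (J2 needs exactly one f-in)
β0 stroke→GY1  (GY1 both-in/both-out from 1)
β4 stroke→J1  (J1: bond 0 brought flow, rest push out)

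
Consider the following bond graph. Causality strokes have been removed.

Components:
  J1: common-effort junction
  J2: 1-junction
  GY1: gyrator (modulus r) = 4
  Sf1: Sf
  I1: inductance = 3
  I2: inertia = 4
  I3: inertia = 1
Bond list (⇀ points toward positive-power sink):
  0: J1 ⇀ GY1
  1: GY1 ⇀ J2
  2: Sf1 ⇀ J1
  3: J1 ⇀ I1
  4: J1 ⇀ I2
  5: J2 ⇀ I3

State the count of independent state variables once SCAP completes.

3  (I1, I2, I3 all integral)

#2 stroke at Sf1  (Sf1 fixes flow; stroke at Sf1)
#3 stroke at I1  (I1: I, integral causality)
#4 stroke at I2  (I2 outputs flow p/I2)
#0 stroke at J1  (J1: last free bond brings effort in)
#1 stroke at J2  (GY1 both-in/both-out from 0)
#5 stroke at I3  (J2 needs exactly one f-in)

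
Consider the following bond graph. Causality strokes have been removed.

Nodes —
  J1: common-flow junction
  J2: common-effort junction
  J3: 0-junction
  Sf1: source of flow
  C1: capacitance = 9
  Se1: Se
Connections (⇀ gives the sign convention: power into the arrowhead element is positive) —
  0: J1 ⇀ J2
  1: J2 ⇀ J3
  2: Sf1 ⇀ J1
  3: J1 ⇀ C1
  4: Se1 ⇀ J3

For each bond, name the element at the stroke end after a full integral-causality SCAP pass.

bond 0 stroke at J1
bond 1 stroke at J2
bond 2 stroke at Sf1
bond 3 stroke at J1
bond 4 stroke at J3

β2 |Sf1  (Sf1 fixes flow; stroke at Sf1)
β4 |J3  (Se1: effort source, stroke at far end)
β0 |J1  (common-f at J1 fixed by 2)
β3 |J1  (common-f at J1 fixed by 2)
β1 |J2  (only one effort-in slot at J2)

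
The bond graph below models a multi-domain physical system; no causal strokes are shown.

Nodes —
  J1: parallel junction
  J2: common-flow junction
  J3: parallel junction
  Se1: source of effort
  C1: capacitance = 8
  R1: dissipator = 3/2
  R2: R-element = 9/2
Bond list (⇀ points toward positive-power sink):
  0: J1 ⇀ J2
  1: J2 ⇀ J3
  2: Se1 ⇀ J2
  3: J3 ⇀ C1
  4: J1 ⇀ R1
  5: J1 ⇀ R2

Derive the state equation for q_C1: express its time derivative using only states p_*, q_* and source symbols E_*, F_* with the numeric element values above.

#2 |J2  (Se1: effort source, stroke at far end)
#3 |J3  (C1 outputs effort q/C1)
#1 |J2  (J3 effort already set via bond 3)
#0 |J1  (closing 1-jn rule on J2)
#4 |R1  (common-e at J1 fixed by 0)
#5 |R2  (J1: bond 0 brought effort, rest push out)

dq_C1/dt = 8*E_Se1/9 - q_C1/9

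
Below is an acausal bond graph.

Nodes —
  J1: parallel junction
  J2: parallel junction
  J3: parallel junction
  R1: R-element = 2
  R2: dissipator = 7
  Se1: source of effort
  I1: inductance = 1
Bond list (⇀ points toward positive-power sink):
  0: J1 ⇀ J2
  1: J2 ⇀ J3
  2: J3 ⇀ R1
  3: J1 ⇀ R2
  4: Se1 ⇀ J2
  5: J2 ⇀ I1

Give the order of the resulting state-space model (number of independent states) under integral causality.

1  (I1 all integral)

#4 stroke at J2  (Se1 fixes effort; stroke away)
#0 stroke at J1  (J2: bond 4 brought effort, rest push out)
#1 stroke at J3  (common-e at J2 fixed by 4)
#5 stroke at I1  (common-e at J2 fixed by 4)
#2 stroke at R1  (0-jn J3 has e-setter on 1)
#3 stroke at R2  (common-e at J1 fixed by 0)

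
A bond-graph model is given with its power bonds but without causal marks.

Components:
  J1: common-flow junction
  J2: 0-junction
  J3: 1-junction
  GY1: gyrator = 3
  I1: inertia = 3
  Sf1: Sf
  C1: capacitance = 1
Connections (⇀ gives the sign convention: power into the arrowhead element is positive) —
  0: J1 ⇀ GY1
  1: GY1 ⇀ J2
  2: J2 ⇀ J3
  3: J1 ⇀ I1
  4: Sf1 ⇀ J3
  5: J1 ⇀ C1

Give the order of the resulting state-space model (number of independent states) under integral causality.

β4 |Sf1  (Sf1: flow source, stroke at near end)
β2 |J3  (J3: bond 4 brought flow, rest push out)
β1 |J2  (only one effort-in slot at J2)
β0 |J1  (GY GY1: same side as bond 1)
β3 |I1  (prefer integral on I1)
β5 |J1  (1-jn J1 has f-setter on 3)

2  (C1, I1 all integral)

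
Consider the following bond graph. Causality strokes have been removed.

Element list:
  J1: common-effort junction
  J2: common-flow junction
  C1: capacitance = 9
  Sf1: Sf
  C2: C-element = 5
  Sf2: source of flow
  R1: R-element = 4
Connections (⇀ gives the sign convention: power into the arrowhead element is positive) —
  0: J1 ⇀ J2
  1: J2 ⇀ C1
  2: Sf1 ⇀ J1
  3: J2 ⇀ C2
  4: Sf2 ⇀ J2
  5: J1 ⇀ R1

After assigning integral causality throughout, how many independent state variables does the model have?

2  (C1, C2 all integral)

b2 |Sf1  (Sf1: flow source, stroke at near end)
b4 |Sf2  (source Sf2 imposes f)
b0 |J2  (1-jn J2 has f-setter on 4)
b1 |J2  (J2 flow already set via bond 4)
b3 |J2  (J2: bond 4 brought flow, rest push out)
b5 |J1  (only one effort-in slot at J1)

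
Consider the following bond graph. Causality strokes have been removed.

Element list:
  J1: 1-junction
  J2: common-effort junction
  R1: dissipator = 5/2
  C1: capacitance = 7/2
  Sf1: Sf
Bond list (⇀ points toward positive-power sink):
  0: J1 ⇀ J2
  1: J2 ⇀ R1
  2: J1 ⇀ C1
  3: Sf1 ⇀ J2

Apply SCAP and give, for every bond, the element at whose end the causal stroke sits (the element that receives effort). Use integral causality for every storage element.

b3 stroke→Sf1  (Sf1: flow source, stroke at near end)
b2 stroke→J1  (C1 outputs effort q/C1)
b0 stroke→J2  (only one flow-in slot at J1)
b1 stroke→R1  (0-jn J2 has e-setter on 0)

#0 stroke at J2
#1 stroke at R1
#2 stroke at J1
#3 stroke at Sf1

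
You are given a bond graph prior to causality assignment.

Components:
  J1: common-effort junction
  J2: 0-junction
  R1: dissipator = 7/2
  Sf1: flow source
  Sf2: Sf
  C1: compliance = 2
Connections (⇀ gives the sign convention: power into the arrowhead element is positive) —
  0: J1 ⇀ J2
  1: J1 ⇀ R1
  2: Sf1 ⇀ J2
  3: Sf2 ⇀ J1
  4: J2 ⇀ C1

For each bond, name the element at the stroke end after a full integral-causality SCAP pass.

b2 stroke→Sf1  (source Sf1 imposes f)
b3 stroke→Sf2  (Sf2 (Sf) sets flow on bond)
b4 stroke→J2  (C1: C, integral causality)
b0 stroke→J1  (J2 effort already set via bond 4)
b1 stroke→R1  (J1 effort already set via bond 0)

bond 0 stroke at J1
bond 1 stroke at R1
bond 2 stroke at Sf1
bond 3 stroke at Sf2
bond 4 stroke at J2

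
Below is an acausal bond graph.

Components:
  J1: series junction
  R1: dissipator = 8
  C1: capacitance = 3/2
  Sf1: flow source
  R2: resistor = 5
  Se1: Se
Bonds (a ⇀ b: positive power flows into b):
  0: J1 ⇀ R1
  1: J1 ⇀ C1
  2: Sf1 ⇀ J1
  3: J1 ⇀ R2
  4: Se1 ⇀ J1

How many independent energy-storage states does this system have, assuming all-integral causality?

b2 stroke→Sf1  (Sf1: flow source, stroke at near end)
b4 stroke→J1  (Se1 fixes effort; stroke away)
b0 stroke→J1  (1-jn J1 has f-setter on 2)
b1 stroke→J1  (1-jn J1 has f-setter on 2)
b3 stroke→J1  (common-f at J1 fixed by 2)

1  (C1 all integral)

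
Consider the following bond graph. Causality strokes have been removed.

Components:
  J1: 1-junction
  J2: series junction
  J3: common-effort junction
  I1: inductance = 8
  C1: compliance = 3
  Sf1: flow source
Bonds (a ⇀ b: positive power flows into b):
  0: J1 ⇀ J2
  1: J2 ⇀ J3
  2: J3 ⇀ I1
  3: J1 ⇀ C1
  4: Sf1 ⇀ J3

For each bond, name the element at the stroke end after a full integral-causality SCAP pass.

b0 stroke at J2
b1 stroke at J3
b2 stroke at I1
b3 stroke at J1
b4 stroke at Sf1

b4 stroke→Sf1  (source Sf1 imposes f)
b2 stroke→I1  (I1: I, integral causality)
b1 stroke→J3  (closing 0-jn rule on J3)
b0 stroke→J2  (J2: bond 1 brought flow, rest push out)
b3 stroke→J1  (common-f at J1 fixed by 0)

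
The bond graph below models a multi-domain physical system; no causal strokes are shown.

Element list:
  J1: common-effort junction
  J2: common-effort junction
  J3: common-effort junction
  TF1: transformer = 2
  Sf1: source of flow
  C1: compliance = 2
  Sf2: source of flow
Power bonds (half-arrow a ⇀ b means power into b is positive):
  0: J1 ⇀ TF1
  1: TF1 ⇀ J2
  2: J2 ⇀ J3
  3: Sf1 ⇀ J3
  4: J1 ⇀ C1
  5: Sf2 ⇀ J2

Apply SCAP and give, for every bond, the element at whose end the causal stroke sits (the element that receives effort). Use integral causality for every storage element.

#3 stroke→Sf1  (source Sf1 imposes f)
#5 stroke→Sf2  (Sf2 fixes flow; stroke at Sf2)
#2 stroke→J3  (J3 needs exactly one e-in)
#1 stroke→J2  (J2: last free bond brings effort in)
#0 stroke→TF1  (TF1: transformer flips bond 1)
#4 stroke→J1  (closing 0-jn rule on J1)

b0 →TF1
b1 →J2
b2 →J3
b3 →Sf1
b4 →J1
b5 →Sf2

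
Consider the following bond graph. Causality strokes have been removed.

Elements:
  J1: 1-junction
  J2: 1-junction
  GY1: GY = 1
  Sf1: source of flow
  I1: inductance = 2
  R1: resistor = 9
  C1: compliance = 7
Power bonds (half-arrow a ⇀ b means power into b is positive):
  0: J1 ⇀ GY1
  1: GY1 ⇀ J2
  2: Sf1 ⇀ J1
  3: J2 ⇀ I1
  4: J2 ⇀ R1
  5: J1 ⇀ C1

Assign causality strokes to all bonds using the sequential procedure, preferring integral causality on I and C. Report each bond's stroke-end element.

β0 stroke at J1
β1 stroke at J2
β2 stroke at Sf1
β3 stroke at I1
β4 stroke at J2
β5 stroke at J1

b2 →Sf1  (Sf1 (Sf) sets flow on bond)
b0 →J1  (common-f at J1 fixed by 2)
b5 →J1  (J1 flow already set via bond 2)
b1 →J2  (GY1: gyrator matches bond 0)
b3 →I1  (I1 outputs flow p/I1)
b4 →J2  (1-jn J2 has f-setter on 3)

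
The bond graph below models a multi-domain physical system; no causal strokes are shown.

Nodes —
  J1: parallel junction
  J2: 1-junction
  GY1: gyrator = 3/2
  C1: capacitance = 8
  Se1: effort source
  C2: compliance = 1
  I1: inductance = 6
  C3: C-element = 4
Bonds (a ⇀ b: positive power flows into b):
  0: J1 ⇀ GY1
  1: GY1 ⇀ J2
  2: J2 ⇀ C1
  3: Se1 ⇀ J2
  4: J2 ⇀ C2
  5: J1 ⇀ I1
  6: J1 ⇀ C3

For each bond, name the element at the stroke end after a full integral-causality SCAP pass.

#3 stroke at J2  (source Se1 imposes e)
#2 stroke at J2  (C1: C, integral causality)
#4 stroke at J2  (C2: C, integral causality)
#1 stroke at GY1  (J2 needs exactly one f-in)
#0 stroke at GY1  (through GY1, causality inverts; strokes same side of GY1)
#5 stroke at I1  (I1 integral (f out))
#6 stroke at J1  (J1 needs exactly one e-in)

bond 0 stroke at GY1
bond 1 stroke at GY1
bond 2 stroke at J2
bond 3 stroke at J2
bond 4 stroke at J2
bond 5 stroke at I1
bond 6 stroke at J1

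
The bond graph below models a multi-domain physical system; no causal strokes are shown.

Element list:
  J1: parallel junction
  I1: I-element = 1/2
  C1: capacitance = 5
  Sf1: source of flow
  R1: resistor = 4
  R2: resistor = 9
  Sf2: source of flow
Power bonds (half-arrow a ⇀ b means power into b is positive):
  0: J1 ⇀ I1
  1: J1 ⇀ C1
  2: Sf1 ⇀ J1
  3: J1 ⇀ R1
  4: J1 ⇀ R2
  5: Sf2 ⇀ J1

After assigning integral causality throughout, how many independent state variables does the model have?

2  (C1, I1 all integral)

#2 →Sf1  (Sf1: flow source, stroke at near end)
#5 →Sf2  (Sf2 (Sf) sets flow on bond)
#0 →I1  (I1 integral (f out))
#1 →J1  (prefer integral on C1)
#3 →R1  (common-e at J1 fixed by 1)
#4 →R2  (0-jn J1 has e-setter on 1)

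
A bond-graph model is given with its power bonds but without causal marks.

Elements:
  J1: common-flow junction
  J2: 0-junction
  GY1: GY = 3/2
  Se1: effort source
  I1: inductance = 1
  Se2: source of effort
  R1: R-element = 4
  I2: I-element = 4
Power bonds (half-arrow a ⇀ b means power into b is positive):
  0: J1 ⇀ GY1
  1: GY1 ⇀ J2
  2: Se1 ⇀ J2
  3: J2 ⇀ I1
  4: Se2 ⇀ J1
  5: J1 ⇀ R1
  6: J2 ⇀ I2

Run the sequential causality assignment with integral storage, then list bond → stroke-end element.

b2 |J2  (Se1: effort source, stroke at far end)
b4 |J1  (Se2 fixes effort; stroke away)
b1 |GY1  (J2: bond 2 brought effort, rest push out)
b3 |I1  (J2: bond 2 brought effort, rest push out)
b6 |I2  (J2 effort already set via bond 2)
b0 |GY1  (through GY1, causality inverts; strokes same side of GY1)
b5 |J1  (1-jn J1 has f-setter on 0)

#0 |GY1
#1 |GY1
#2 |J2
#3 |I1
#4 |J1
#5 |J1
#6 |I2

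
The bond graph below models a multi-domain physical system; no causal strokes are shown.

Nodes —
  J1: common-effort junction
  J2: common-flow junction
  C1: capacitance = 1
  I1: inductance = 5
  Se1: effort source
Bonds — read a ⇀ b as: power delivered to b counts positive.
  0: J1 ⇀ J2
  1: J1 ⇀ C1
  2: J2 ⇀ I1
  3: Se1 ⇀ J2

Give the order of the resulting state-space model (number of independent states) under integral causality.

2  (C1, I1 all integral)

#3 |J2  (Se1 (Se) sets effort on bond)
#1 |J1  (C1: C, integral causality)
#0 |J2  (common-e at J1 fixed by 1)
#2 |I1  (J2: last free bond brings flow in)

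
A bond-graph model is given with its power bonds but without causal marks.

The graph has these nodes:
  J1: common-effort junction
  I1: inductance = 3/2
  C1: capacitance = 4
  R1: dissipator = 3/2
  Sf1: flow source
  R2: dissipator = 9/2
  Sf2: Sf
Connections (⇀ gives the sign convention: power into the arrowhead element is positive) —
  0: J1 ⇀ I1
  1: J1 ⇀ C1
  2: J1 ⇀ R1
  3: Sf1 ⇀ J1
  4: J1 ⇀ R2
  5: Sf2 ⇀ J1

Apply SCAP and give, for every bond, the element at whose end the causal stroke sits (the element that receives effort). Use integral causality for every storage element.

#0 →I1
#1 →J1
#2 →R1
#3 →Sf1
#4 →R2
#5 →Sf2

bond 3 →Sf1  (Sf1 (Sf) sets flow on bond)
bond 5 →Sf2  (Sf2: flow source, stroke at near end)
bond 0 →I1  (I1: I, integral causality)
bond 1 →J1  (C1 integral (e out))
bond 2 →R1  (J1 effort already set via bond 1)
bond 4 →R2  (J1 effort already set via bond 1)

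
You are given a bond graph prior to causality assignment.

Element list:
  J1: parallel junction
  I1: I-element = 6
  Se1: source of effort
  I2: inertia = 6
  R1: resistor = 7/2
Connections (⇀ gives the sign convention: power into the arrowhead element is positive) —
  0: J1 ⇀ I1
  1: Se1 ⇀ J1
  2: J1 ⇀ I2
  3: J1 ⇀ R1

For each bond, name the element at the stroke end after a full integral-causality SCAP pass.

bond 0 stroke→I1
bond 1 stroke→J1
bond 2 stroke→I2
bond 3 stroke→R1

#1 →J1  (source Se1 imposes e)
#0 →I1  (common-e at J1 fixed by 1)
#2 →I2  (0-jn J1 has e-setter on 1)
#3 →R1  (0-jn J1 has e-setter on 1)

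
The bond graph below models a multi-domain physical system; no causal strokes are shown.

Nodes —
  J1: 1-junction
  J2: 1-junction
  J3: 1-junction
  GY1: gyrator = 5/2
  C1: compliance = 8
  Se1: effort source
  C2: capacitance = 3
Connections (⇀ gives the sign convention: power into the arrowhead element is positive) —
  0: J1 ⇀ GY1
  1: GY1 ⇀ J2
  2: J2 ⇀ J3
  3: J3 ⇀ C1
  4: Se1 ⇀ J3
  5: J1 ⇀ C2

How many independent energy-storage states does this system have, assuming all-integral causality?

2  (C1, C2 all integral)

b4 stroke→J3  (Se1: effort source, stroke at far end)
b3 stroke→J3  (C1: C, integral causality)
b2 stroke→J2  (J3 needs exactly one f-in)
b1 stroke→GY1  (closing 1-jn rule on J2)
b0 stroke→GY1  (GY GY1: same side as bond 1)
b5 stroke→J1  (J1: bond 0 brought flow, rest push out)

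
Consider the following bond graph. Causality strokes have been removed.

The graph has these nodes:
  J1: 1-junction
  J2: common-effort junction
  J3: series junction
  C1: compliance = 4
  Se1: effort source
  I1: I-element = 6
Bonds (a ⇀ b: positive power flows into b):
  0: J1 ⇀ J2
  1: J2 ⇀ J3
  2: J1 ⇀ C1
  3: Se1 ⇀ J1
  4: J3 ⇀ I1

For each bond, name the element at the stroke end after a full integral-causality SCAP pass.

β0 stroke at J2
β1 stroke at J3
β2 stroke at J1
β3 stroke at J1
β4 stroke at I1

bond 3 |J1  (source Se1 imposes e)
bond 2 |J1  (C1 outputs effort q/C1)
bond 0 |J2  (only one flow-in slot at J1)
bond 1 |J3  (0-jn J2 has e-setter on 0)
bond 4 |I1  (only one flow-in slot at J3)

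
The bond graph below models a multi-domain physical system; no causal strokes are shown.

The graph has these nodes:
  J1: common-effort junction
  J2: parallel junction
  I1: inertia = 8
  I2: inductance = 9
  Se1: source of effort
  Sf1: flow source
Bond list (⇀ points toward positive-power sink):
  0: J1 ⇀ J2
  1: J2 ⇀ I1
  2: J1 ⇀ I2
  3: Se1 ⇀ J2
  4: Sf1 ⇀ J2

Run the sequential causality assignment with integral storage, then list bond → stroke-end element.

β0 →J1
β1 →I1
β2 →I2
β3 →J2
β4 →Sf1

#3 stroke→J2  (Se1 (Se) sets effort on bond)
#4 stroke→Sf1  (Sf1 (Sf) sets flow on bond)
#0 stroke→J1  (J2: bond 3 brought effort, rest push out)
#1 stroke→I1  (J2: bond 3 brought effort, rest push out)
#2 stroke→I2  (J1: bond 0 brought effort, rest push out)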